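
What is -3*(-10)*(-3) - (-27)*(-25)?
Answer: -765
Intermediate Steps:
-3*(-10)*(-3) - (-27)*(-25) = 30*(-3) - 1*675 = -90 - 675 = -765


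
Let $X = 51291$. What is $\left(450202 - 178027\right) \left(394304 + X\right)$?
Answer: $121279819125$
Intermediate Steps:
$\left(450202 - 178027\right) \left(394304 + X\right) = \left(450202 - 178027\right) \left(394304 + 51291\right) = 272175 \cdot 445595 = 121279819125$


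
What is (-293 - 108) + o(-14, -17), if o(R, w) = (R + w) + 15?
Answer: -417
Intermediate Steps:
o(R, w) = 15 + R + w
(-293 - 108) + o(-14, -17) = (-293 - 108) + (15 - 14 - 17) = -401 - 16 = -417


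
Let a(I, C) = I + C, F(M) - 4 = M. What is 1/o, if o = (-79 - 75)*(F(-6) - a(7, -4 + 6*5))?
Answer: 1/5390 ≈ 0.00018553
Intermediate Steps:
F(M) = 4 + M
a(I, C) = C + I
o = 5390 (o = (-79 - 75)*((4 - 6) - ((-4 + 6*5) + 7)) = -154*(-2 - ((-4 + 30) + 7)) = -154*(-2 - (26 + 7)) = -154*(-2 - 1*33) = -154*(-2 - 33) = -154*(-35) = 5390)
1/o = 1/5390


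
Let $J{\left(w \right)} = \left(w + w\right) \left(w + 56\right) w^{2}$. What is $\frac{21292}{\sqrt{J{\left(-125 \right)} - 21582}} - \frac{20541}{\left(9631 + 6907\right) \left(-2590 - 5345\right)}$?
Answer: $\frac{6847}{43743010} + \frac{10646 \sqrt{67377417}}{67377417} \approx 1.2971$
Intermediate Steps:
$J{\left(w \right)} = 2 w^{3} \left(56 + w\right)$ ($J{\left(w \right)} = 2 w \left(56 + w\right) w^{2} = 2 w^{3} \left(56 + w\right)$)
$\frac{21292}{\sqrt{J{\left(-125 \right)} - 21582}} - \frac{20541}{\left(9631 + 6907\right) \left(-2590 - 5345\right)} = \frac{21292}{\sqrt{2 \left(-125\right)^{3} \left(56 - 125\right) - 21582}} - \frac{20541}{\left(9631 + 6907\right) \left(-2590 - 5345\right)} = \frac{21292}{\sqrt{2 \left(-1953125\right) \left(-69\right) - 21582}} - \frac{20541}{16538 \left(-7935\right)} = \frac{21292}{\sqrt{269531250 - 21582}} - \frac{20541}{-131229030} = \frac{21292}{\sqrt{269509668}} - - \frac{6847}{43743010} = \frac{21292}{2 \sqrt{67377417}} + \frac{6847}{43743010} = 21292 \frac{\sqrt{67377417}}{134754834} + \frac{6847}{43743010} = \frac{10646 \sqrt{67377417}}{67377417} + \frac{6847}{43743010} = \frac{6847}{43743010} + \frac{10646 \sqrt{67377417}}{67377417}$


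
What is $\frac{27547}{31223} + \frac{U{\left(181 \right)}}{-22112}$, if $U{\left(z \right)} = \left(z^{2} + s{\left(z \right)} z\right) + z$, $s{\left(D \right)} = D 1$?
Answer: $- \frac{1442325505}{690402976} \approx -2.0891$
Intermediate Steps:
$s{\left(D \right)} = D$
$U{\left(z \right)} = z + 2 z^{2}$ ($U{\left(z \right)} = \left(z^{2} + z z\right) + z = \left(z^{2} + z^{2}\right) + z = 2 z^{2} + z = z + 2 z^{2}$)
$\frac{27547}{31223} + \frac{U{\left(181 \right)}}{-22112} = \frac{27547}{31223} + \frac{181 \left(1 + 2 \cdot 181\right)}{-22112} = 27547 \cdot \frac{1}{31223} + 181 \left(1 + 362\right) \left(- \frac{1}{22112}\right) = \frac{27547}{31223} + 181 \cdot 363 \left(- \frac{1}{22112}\right) = \frac{27547}{31223} + 65703 \left(- \frac{1}{22112}\right) = \frac{27547}{31223} - \frac{65703}{22112} = - \frac{1442325505}{690402976}$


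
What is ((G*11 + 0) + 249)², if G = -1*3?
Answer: 46656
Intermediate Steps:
G = -3
((G*11 + 0) + 249)² = ((-3*11 + 0) + 249)² = ((-33 + 0) + 249)² = (-33 + 249)² = 216² = 46656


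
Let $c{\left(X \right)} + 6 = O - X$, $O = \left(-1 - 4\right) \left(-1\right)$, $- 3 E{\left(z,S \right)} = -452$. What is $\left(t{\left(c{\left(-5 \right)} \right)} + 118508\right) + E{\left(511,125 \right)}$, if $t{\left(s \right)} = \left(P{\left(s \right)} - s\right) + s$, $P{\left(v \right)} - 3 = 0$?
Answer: $\frac{355985}{3} \approx 1.1866 \cdot 10^{5}$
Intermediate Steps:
$E{\left(z,S \right)} = \frac{452}{3}$ ($E{\left(z,S \right)} = \left(- \frac{1}{3}\right) \left(-452\right) = \frac{452}{3}$)
$P{\left(v \right)} = 3$ ($P{\left(v \right)} = 3 + 0 = 3$)
$O = 5$ ($O = \left(-5\right) \left(-1\right) = 5$)
$c{\left(X \right)} = -1 - X$ ($c{\left(X \right)} = -6 - \left(-5 + X\right) = -1 - X$)
$t{\left(s \right)} = 3$ ($t{\left(s \right)} = \left(3 - s\right) + s = 3$)
$\left(t{\left(c{\left(-5 \right)} \right)} + 118508\right) + E{\left(511,125 \right)} = \left(3 + 118508\right) + \frac{452}{3} = 118511 + \frac{452}{3} = \frac{355985}{3}$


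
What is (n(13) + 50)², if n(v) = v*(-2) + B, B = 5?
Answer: 841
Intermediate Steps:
n(v) = 5 - 2*v (n(v) = v*(-2) + 5 = -2*v + 5 = 5 - 2*v)
(n(13) + 50)² = ((5 - 2*13) + 50)² = ((5 - 26) + 50)² = (-21 + 50)² = 29² = 841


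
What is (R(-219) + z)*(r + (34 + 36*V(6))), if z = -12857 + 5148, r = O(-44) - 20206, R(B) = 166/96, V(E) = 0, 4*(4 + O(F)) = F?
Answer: 2489386821/16 ≈ 1.5559e+8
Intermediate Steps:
O(F) = -4 + F/4
R(B) = 83/48 (R(B) = 166*(1/96) = 83/48)
r = -20221 (r = (-4 + (¼)*(-44)) - 20206 = (-4 - 11) - 20206 = -15 - 20206 = -20221)
z = -7709
(R(-219) + z)*(r + (34 + 36*V(6))) = (83/48 - 7709)*(-20221 + (34 + 36*0)) = -369949*(-20221 + (34 + 0))/48 = -369949*(-20221 + 34)/48 = -369949/48*(-20187) = 2489386821/16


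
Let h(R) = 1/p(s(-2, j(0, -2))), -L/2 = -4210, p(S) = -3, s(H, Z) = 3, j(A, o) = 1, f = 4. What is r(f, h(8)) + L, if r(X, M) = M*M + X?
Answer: 75817/9 ≈ 8424.1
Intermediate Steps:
L = 8420 (L = -2*(-4210) = 8420)
h(R) = -1/3 (h(R) = 1/(-3) = -1/3)
r(X, M) = X + M**2 (r(X, M) = M**2 + X = X + M**2)
r(f, h(8)) + L = (4 + (-1/3)**2) + 8420 = (4 + 1/9) + 8420 = 37/9 + 8420 = 75817/9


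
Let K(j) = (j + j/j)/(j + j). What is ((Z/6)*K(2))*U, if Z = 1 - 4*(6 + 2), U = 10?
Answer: -155/4 ≈ -38.750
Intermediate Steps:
K(j) = (1 + j)/(2*j) (K(j) = (j + 1)/((2*j)) = (1 + j)*(1/(2*j)) = (1 + j)/(2*j))
Z = -31 (Z = 1 - 4*8 = 1 - 32 = -31)
((Z/6)*K(2))*U = ((-31/6)*((½)*(1 + 2)/2))*10 = ((-31*⅙)*((½)*(½)*3))*10 = -31/6*¾*10 = -31/8*10 = -155/4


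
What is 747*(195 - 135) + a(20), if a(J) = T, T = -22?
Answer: 44798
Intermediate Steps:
a(J) = -22
747*(195 - 135) + a(20) = 747*(195 - 135) - 22 = 747*60 - 22 = 44820 - 22 = 44798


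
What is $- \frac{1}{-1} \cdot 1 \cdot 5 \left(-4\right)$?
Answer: $-20$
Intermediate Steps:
$- \frac{1}{-1} \cdot 1 \cdot 5 \left(-4\right) = \left(-1\right) \left(-1\right) 1 \left(-20\right) = 1 \cdot 1 \left(-20\right) = 1 \left(-20\right) = -20$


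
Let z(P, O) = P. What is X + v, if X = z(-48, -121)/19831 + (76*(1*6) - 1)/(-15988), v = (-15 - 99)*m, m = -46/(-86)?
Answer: -118821020309/1947642172 ≈ -61.008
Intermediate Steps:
m = 23/43 (m = -46*(-1/86) = 23/43 ≈ 0.53488)
v = -2622/43 (v = (-15 - 99)*(23/43) = -114*23/43 = -2622/43 ≈ -60.977)
X = -1398647/45294004 (X = -48/19831 + (76*(1*6) - 1)/(-15988) = -48*1/19831 + (76*6 - 1)*(-1/15988) = -48/19831 + (456 - 1)*(-1/15988) = -48/19831 + 455*(-1/15988) = -48/19831 - 65/2284 = -1398647/45294004 ≈ -0.030879)
X + v = -1398647/45294004 - 2622/43 = -118821020309/1947642172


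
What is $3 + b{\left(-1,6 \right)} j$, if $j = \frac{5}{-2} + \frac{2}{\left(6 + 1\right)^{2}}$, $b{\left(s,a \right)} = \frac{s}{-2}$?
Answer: $\frac{347}{196} \approx 1.7704$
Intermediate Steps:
$b{\left(s,a \right)} = - \frac{s}{2}$ ($b{\left(s,a \right)} = s \left(- \frac{1}{2}\right) = - \frac{s}{2}$)
$j = - \frac{241}{98}$ ($j = 5 \left(- \frac{1}{2}\right) + \frac{2}{7^{2}} = - \frac{5}{2} + \frac{2}{49} = - \frac{241}{98} \approx -2.4592$)
$3 + b{\left(-1,6 \right)} j = 3 + \left(- \frac{1}{2}\right) \left(-1\right) \left(- \frac{241}{98}\right) = 3 + \frac{1}{2} \left(- \frac{241}{98}\right) = 3 - \frac{241}{196} = \frac{347}{196}$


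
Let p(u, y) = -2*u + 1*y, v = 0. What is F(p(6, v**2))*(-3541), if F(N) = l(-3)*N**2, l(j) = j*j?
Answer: -4589136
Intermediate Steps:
l(j) = j**2
p(u, y) = y - 2*u (p(u, y) = -2*u + y = y - 2*u)
F(N) = 9*N**2 (F(N) = (-3)**2*N**2 = 9*N**2)
F(p(6, v**2))*(-3541) = (9*(0**2 - 2*6)**2)*(-3541) = (9*(0 - 12)**2)*(-3541) = (9*(-12)**2)*(-3541) = (9*144)*(-3541) = 1296*(-3541) = -4589136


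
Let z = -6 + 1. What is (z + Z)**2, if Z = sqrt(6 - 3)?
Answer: (5 - sqrt(3))**2 ≈ 10.679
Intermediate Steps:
Z = sqrt(3) ≈ 1.7320
z = -5
(z + Z)**2 = (-5 + sqrt(3))**2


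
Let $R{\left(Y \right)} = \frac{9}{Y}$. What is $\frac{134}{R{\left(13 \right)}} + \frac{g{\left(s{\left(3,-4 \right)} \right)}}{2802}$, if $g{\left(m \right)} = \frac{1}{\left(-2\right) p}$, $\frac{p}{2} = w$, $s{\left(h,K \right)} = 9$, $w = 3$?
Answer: $\frac{6508111}{33624} \approx 193.56$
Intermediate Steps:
$p = 6$ ($p = 2 \cdot 3 = 6$)
$g{\left(m \right)} = - \frac{1}{12}$ ($g{\left(m \right)} = \frac{1}{\left(-2\right) 6} = \frac{1}{-12} = - \frac{1}{12}$)
$\frac{134}{R{\left(13 \right)}} + \frac{g{\left(s{\left(3,-4 \right)} \right)}}{2802} = \frac{134}{9 \cdot \frac{1}{13}} - \frac{1}{12 \cdot 2802} = \frac{134}{9 \cdot \frac{1}{13}} - \frac{1}{33624} = \frac{134}{\frac{9}{13}} - \frac{1}{33624} = 134 \cdot \frac{13}{9} - \frac{1}{33624} = \frac{1742}{9} - \frac{1}{33624} = \frac{6508111}{33624}$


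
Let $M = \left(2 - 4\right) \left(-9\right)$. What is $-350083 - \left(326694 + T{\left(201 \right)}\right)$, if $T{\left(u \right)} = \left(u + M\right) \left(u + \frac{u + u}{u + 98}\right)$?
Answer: $- \frac{215606042}{299} \approx -7.2109 \cdot 10^{5}$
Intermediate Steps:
$M = 18$ ($M = \left(-2\right) \left(-9\right) = 18$)
$T{\left(u \right)} = \left(18 + u\right) \left(u + \frac{2 u}{98 + u}\right)$ ($T{\left(u \right)} = \left(u + 18\right) \left(u + \frac{u + u}{u + 98}\right) = \left(18 + u\right) \left(u + \frac{2 u}{98 + u}\right)$)
$-350083 - \left(326694 + T{\left(201 \right)}\right) = -350083 - \left(326694 + \frac{201 \left(1800 + 201^{2} + 118 \cdot 201\right)}{98 + 201}\right) = -350083 - \left(326694 + \frac{201 \left(1800 + 40401 + 23718\right)}{299}\right) = -350083 - \left(326694 + 201 \cdot \frac{1}{299} \cdot 65919\right) = -350083 - \frac{110931225}{299} = - \frac{215606042}{299}$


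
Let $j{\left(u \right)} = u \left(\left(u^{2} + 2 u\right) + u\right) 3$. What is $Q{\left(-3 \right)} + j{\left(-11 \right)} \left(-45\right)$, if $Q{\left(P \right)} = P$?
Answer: $130677$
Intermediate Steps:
$j{\left(u \right)} = 3 u \left(u^{2} + 3 u\right)$ ($j{\left(u \right)} = u \left(u^{2} + 3 u\right) 3 = 3 u \left(u^{2} + 3 u\right)$)
$Q{\left(-3 \right)} + j{\left(-11 \right)} \left(-45\right) = -3 + 3 \left(-11\right)^{2} \left(3 - 11\right) \left(-45\right) = -3 + 3 \cdot 121 \left(-8\right) \left(-45\right) = -3 - -130680 = -3 + 130680 = 130677$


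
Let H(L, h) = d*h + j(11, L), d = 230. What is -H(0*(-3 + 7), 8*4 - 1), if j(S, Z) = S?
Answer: -7141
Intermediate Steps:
H(L, h) = 11 + 230*h (H(L, h) = 230*h + 11 = 11 + 230*h)
-H(0*(-3 + 7), 8*4 - 1) = -(11 + 230*(8*4 - 1)) = -(11 + 230*(32 - 1)) = -(11 + 230*31) = -(11 + 7130) = -1*7141 = -7141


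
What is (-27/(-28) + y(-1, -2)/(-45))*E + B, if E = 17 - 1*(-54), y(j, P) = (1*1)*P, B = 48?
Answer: 150721/1260 ≈ 119.62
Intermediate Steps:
y(j, P) = P (y(j, P) = 1*P = P)
E = 71 (E = 17 + 54 = 71)
(-27/(-28) + y(-1, -2)/(-45))*E + B = (-27/(-28) - 2/(-45))*71 + 48 = (-27*(-1/28) - 2*(-1/45))*71 + 48 = (27/28 + 2/45)*71 + 48 = (1271/1260)*71 + 48 = 90241/1260 + 48 = 150721/1260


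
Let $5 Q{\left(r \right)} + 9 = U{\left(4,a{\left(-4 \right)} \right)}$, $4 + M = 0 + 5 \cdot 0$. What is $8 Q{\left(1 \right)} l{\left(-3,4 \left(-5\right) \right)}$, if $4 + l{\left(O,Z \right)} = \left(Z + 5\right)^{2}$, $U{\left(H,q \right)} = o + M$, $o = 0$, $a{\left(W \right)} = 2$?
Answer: $- \frac{22984}{5} \approx -4596.8$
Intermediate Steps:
$M = -4$ ($M = -4 + \left(0 + 5 \cdot 0\right) = -4 + \left(0 + 0\right) = -4 + 0 = -4$)
$U{\left(H,q \right)} = -4$ ($U{\left(H,q \right)} = 0 - 4 = -4$)
$Q{\left(r \right)} = - \frac{13}{5}$ ($Q{\left(r \right)} = - \frac{9}{5} + \frac{1}{5} \left(-4\right) = - \frac{9}{5} - \frac{4}{5} = - \frac{13}{5}$)
$l{\left(O,Z \right)} = -4 + \left(5 + Z\right)^{2}$ ($l{\left(O,Z \right)} = -4 + \left(Z + 5\right)^{2} = -4 + \left(5 + Z\right)^{2}$)
$8 Q{\left(1 \right)} l{\left(-3,4 \left(-5\right) \right)} = 8 \left(- \frac{13}{5}\right) \left(-4 + \left(5 + 4 \left(-5\right)\right)^{2}\right) = - \frac{104 \left(-4 + \left(5 - 20\right)^{2}\right)}{5} = - \frac{104 \left(-4 + \left(-15\right)^{2}\right)}{5} = - \frac{104 \left(-4 + 225\right)}{5} = \left(- \frac{104}{5}\right) 221 = - \frac{22984}{5}$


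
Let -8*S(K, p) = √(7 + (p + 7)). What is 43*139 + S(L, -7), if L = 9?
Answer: 5977 - √7/8 ≈ 5976.7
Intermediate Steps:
S(K, p) = -√(14 + p)/8 (S(K, p) = -√(7 + (p + 7))/8 = -√(7 + (7 + p))/8 = -√(14 + p)/8)
43*139 + S(L, -7) = 43*139 - √(14 - 7)/8 = 5977 - √7/8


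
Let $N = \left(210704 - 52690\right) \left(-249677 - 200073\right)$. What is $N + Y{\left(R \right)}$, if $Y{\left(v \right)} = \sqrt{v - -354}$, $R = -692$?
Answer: $-71066796500 + 13 i \sqrt{2} \approx -7.1067 \cdot 10^{10} + 18.385 i$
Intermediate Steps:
$Y{\left(v \right)} = \sqrt{354 + v}$ ($Y{\left(v \right)} = \sqrt{v + 354} = \sqrt{354 + v}$)
$N = -71066796500$ ($N = 158014 \left(-449750\right) = -71066796500$)
$N + Y{\left(R \right)} = -71066796500 + \sqrt{354 - 692} = -71066796500 + \sqrt{-338} = -71066796500 + 13 i \sqrt{2}$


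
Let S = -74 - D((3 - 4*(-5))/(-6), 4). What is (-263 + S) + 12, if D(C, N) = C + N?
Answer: -1951/6 ≈ -325.17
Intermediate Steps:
S = -445/6 (S = -74 - ((3 - 4*(-5))/(-6) + 4) = -74 - ((3 + 20)*(-⅙) + 4) = -74 - (23*(-⅙) + 4) = -74 - (-23/6 + 4) = -74 - 1*⅙ = -74 - ⅙ = -445/6 ≈ -74.167)
(-263 + S) + 12 = (-263 - 445/6) + 12 = -2023/6 + 12 = -1951/6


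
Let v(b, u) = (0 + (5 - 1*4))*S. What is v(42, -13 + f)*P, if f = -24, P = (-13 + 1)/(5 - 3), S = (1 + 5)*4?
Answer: -144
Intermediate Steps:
S = 24 (S = 6*4 = 24)
P = -6 (P = -12/2 = -12*½ = -6)
v(b, u) = 24 (v(b, u) = (0 + (5 - 1*4))*24 = (0 + (5 - 4))*24 = (0 + 1)*24 = 1*24 = 24)
v(42, -13 + f)*P = 24*(-6) = -144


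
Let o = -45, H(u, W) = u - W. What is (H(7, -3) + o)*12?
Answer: -420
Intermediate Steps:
(H(7, -3) + o)*12 = ((7 - 1*(-3)) - 45)*12 = ((7 + 3) - 45)*12 = (10 - 45)*12 = -35*12 = -420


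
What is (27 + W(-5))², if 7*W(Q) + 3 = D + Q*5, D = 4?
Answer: 27225/49 ≈ 555.61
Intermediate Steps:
W(Q) = ⅐ + 5*Q/7 (W(Q) = -3/7 + (4 + Q*5)/7 = -3/7 + (4 + 5*Q)/7 = -3/7 + (4/7 + 5*Q/7) = ⅐ + 5*Q/7)
(27 + W(-5))² = (27 + (⅐ + (5/7)*(-5)))² = (27 + (⅐ - 25/7))² = (27 - 24/7)² = (165/7)² = 27225/49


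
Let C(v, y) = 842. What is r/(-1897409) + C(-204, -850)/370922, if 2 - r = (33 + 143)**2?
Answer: 6543278203/351895370549 ≈ 0.018594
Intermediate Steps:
r = -30974 (r = 2 - (33 + 143)**2 = 2 - 1*176**2 = 2 - 1*30976 = 2 - 30976 = -30974)
r/(-1897409) + C(-204, -850)/370922 = -30974/(-1897409) + 842/370922 = -30974*(-1/1897409) + 842*(1/370922) = 30974/1897409 + 421/185461 = 6543278203/351895370549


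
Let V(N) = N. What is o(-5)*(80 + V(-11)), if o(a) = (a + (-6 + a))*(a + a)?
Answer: 11040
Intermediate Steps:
o(a) = 2*a*(-6 + 2*a) (o(a) = (-6 + 2*a)*(2*a) = 2*a*(-6 + 2*a))
o(-5)*(80 + V(-11)) = (4*(-5)*(-3 - 5))*(80 - 11) = (4*(-5)*(-8))*69 = 160*69 = 11040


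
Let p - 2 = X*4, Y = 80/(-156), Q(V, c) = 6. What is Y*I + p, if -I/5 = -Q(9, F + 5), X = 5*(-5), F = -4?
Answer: -1474/13 ≈ -113.38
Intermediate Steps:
X = -25
I = 30 (I = -(-5)*6 = -5*(-6) = 30)
Y = -20/39 (Y = 80*(-1/156) = -20/39 ≈ -0.51282)
p = -98 (p = 2 - 25*4 = 2 - 100 = -98)
Y*I + p = -20/39*30 - 98 = -200/13 - 98 = -1474/13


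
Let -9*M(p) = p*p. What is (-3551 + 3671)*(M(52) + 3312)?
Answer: 1084160/3 ≈ 3.6139e+5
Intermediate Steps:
M(p) = -p**2/9 (M(p) = -p*p/9 = -p**2/9)
(-3551 + 3671)*(M(52) + 3312) = (-3551 + 3671)*(-1/9*52**2 + 3312) = 120*(-1/9*2704 + 3312) = 120*(-2704/9 + 3312) = 120*(27104/9) = 1084160/3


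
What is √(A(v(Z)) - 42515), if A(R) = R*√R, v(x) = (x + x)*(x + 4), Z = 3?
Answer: √(-42515 + 42*√42) ≈ 205.53*I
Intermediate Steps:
v(x) = 2*x*(4 + x) (v(x) = (2*x)*(4 + x) = 2*x*(4 + x))
A(R) = R^(3/2)
√(A(v(Z)) - 42515) = √((2*3*(4 + 3))^(3/2) - 42515) = √((2*3*7)^(3/2) - 42515) = √(42^(3/2) - 42515) = √(42*√42 - 42515) = √(-42515 + 42*√42)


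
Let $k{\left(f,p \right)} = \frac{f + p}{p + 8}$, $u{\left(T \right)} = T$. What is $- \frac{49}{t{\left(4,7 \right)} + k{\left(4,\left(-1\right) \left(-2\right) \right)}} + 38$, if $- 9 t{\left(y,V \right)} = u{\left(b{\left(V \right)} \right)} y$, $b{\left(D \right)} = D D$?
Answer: $\frac{38419}{953} \approx 40.314$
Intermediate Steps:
$b{\left(D \right)} = D^{2}$
$k{\left(f,p \right)} = \frac{f + p}{8 + p}$
$t{\left(y,V \right)} = - \frac{y V^{2}}{9}$ ($t{\left(y,V \right)} = - \frac{V^{2} y}{9} = - \frac{y V^{2}}{9}$)
$- \frac{49}{t{\left(4,7 \right)} + k{\left(4,\left(-1\right) \left(-2\right) \right)}} + 38 = - \frac{49}{\left(- \frac{1}{9}\right) 4 \cdot 7^{2} + \frac{4 - -2}{8 - -2}} + 38 = - \frac{49}{\left(- \frac{1}{9}\right) 4 \cdot 49 + \frac{4 + 2}{8 + 2}} + 38 = - \frac{49}{- \frac{196}{9} + \frac{1}{10} \cdot 6} + 38 = - \frac{49}{- \frac{196}{9} + \frac{3}{5}} + 38 = - \frac{49}{- \frac{953}{45}} + 38 = \left(-49\right) \left(- \frac{45}{953}\right) + 38 = \frac{2205}{953} + 38 = \frac{38419}{953}$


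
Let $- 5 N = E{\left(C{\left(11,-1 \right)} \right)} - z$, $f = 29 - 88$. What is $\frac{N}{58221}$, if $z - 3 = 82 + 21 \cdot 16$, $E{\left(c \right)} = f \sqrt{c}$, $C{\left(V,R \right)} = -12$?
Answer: $\frac{421}{291105} + \frac{118 i \sqrt{3}}{291105} \approx 0.0014462 + 0.00070209 i$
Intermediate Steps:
$f = -59$ ($f = 29 - 88 = -59$)
$E{\left(c \right)} = - 59 \sqrt{c}$
$z = 421$ ($z = 3 + \left(82 + 21 \cdot 16\right) = 3 + \left(82 + 336\right) = 3 + 418 = 421$)
$N = \frac{421}{5} + \frac{118 i \sqrt{3}}{5}$ ($N = - \frac{- 59 \sqrt{-12} - 421}{5} = - \frac{- 59 \cdot 2 i \sqrt{3} - 421}{5} = - \frac{- 118 i \sqrt{3} - 421}{5} = - \frac{-421 - 118 i \sqrt{3}}{5} = \frac{421}{5} + \frac{118 i \sqrt{3}}{5} \approx 84.2 + 40.876 i$)
$\frac{N}{58221} = \frac{\frac{421}{5} + \frac{118 i \sqrt{3}}{5}}{58221} = \left(\frac{421}{5} + \frac{118 i \sqrt{3}}{5}\right) \frac{1}{58221} = \frac{421}{291105} + \frac{118 i \sqrt{3}}{291105}$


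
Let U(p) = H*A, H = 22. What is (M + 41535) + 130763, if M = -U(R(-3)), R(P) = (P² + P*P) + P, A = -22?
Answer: 172782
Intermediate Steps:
R(P) = P + 2*P² (R(P) = (P² + P²) + P = 2*P² + P = P + 2*P²)
U(p) = -484 (U(p) = 22*(-22) = -484)
M = 484 (M = -1*(-484) = 484)
(M + 41535) + 130763 = (484 + 41535) + 130763 = 42019 + 130763 = 172782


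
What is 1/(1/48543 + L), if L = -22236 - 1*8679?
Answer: -48543/1500706844 ≈ -3.2347e-5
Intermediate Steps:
L = -30915 (L = -22236 - 8679 = -30915)
1/(1/48543 + L) = 1/(1/48543 - 30915) = 1/(-1500706844/48543) = -48543/1500706844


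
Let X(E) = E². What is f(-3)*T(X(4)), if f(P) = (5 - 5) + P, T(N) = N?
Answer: -48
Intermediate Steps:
f(P) = P (f(P) = 0 + P = P)
f(-3)*T(X(4)) = -3*4² = -3*16 = -48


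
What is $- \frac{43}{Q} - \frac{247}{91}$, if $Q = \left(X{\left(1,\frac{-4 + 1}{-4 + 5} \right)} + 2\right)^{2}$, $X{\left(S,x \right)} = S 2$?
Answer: $- \frac{605}{112} \approx -5.4018$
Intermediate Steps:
$X{\left(S,x \right)} = 2 S$
$Q = 16$ ($Q = \left(2 \cdot 1 + 2\right)^{2} = \left(2 + 2\right)^{2} = 4^{2} = 16$)
$- \frac{43}{Q} - \frac{247}{91} = - \frac{43}{16} - \frac{247}{91} = \left(-43\right) \frac{1}{16} - \frac{19}{7} = - \frac{43}{16} - \frac{19}{7} = - \frac{605}{112}$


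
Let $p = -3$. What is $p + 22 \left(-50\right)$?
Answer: $-1103$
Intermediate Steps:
$p + 22 \left(-50\right) = -3 + 22 \left(-50\right) = -3 - 1100 = -1103$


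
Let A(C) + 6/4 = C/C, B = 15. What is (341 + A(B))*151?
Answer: 102831/2 ≈ 51416.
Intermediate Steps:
A(C) = -½ (A(C) = -3/2 + C/C = -3/2 + 1 = -½)
(341 + A(B))*151 = (341 - ½)*151 = (681/2)*151 = 102831/2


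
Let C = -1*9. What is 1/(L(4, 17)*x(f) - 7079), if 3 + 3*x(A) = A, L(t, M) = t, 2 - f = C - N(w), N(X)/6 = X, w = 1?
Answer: -3/21181 ≈ -0.00014164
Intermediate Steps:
N(X) = 6*X
C = -9
f = 17 (f = 2 - (-9 - 6) = 2 - 1*(-15) = 2 + 15 = 17)
x(A) = -1 + A/3
1/(L(4, 17)*x(f) - 7079) = 1/(4*(-1 + (⅓)*17) - 7079) = 1/(4*(-1 + 17/3) - 7079) = 1/(4*(14/3) - 7079) = 1/(56/3 - 7079) = 1/(-21181/3) = -3/21181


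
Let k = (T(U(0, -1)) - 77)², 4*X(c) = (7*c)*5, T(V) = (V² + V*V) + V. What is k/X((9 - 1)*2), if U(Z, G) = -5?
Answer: 256/35 ≈ 7.3143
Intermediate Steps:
T(V) = V + 2*V² (T(V) = (V² + V²) + V = 2*V² + V = V + 2*V²)
X(c) = 35*c/4 (X(c) = ((7*c)*5)/4 = (35*c)/4 = 35*c/4)
k = 1024 (k = (-5*(1 + 2*(-5)) - 77)² = (-5*(1 - 10) - 77)² = (-5*(-9) - 77)² = (45 - 77)² = (-32)² = 1024)
k/X((9 - 1)*2) = 1024/((35*((9 - 1)*2)/4)) = 1024/((35*(8*2)/4)) = 1024/(((35/4)*16)) = 1024/140 = 1024*(1/140) = 256/35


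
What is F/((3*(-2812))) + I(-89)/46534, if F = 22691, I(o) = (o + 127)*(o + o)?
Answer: -556482049/196280412 ≈ -2.8351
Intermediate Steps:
I(o) = 2*o*(127 + o) (I(o) = (127 + o)*(2*o) = 2*o*(127 + o))
F/((3*(-2812))) + I(-89)/46534 = 22691/((3*(-2812))) + (2*(-89)*(127 - 89))/46534 = 22691/(-8436) + (2*(-89)*38)*(1/46534) = 22691*(-1/8436) - 6764*1/46534 = -22691/8436 - 3382/23267 = -556482049/196280412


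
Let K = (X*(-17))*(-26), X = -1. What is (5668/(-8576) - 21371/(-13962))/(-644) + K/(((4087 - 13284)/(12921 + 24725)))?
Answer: 9434527355848201/5214654646656 ≈ 1809.2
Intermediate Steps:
K = -442 (K = -1*(-17)*(-26) = 17*(-26) = -442)
(5668/(-8576) - 21371/(-13962))/(-644) + K/(((4087 - 13284)/(12921 + 24725))) = (5668/(-8576) - 21371/(-13962))/(-644) - 442*(12921 + 24725)/(4087 - 13284) = (5668*(-1/8576) - 21371*(-1/13962))*(-1/644) - 442/((-9197/37646)) = (-1417/2144 + 21371/13962)*(-1/644) - 442/((-9197*1/37646)) = (13017635/14967264)*(-1/644) - 442/(-9197/37646) = -13017635/9638918016 - 442*(-37646/9197) = -13017635/9638918016 + 978796/541 = 9434527355848201/5214654646656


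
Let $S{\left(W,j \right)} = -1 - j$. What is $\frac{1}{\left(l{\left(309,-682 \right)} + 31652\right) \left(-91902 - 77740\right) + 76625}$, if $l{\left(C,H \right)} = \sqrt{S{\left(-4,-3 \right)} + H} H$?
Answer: $- \frac{5369431959}{37932958819163766161} - \frac{231391688 i \sqrt{170}}{37932958819163766161} \approx -1.4155 \cdot 10^{-10} - 7.9534 \cdot 10^{-11} i$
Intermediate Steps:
$l{\left(C,H \right)} = H \sqrt{2 + H}$ ($l{\left(C,H \right)} = \sqrt{\left(-1 - -3\right) + H} H = \sqrt{\left(-1 + 3\right) + H} H = \sqrt{2 + H} H = H \sqrt{2 + H}$)
$\frac{1}{\left(l{\left(309,-682 \right)} + 31652\right) \left(-91902 - 77740\right) + 76625} = \frac{1}{\left(- 682 \sqrt{2 - 682} + 31652\right) \left(-91902 - 77740\right) + 76625} = \frac{1}{\left(- 682 \sqrt{-680} + 31652\right) \left(-169642\right) + 76625} = \frac{1}{\left(- 682 \cdot 2 i \sqrt{170} + 31652\right) \left(-169642\right) + 76625} = \frac{1}{\left(- 1364 i \sqrt{170} + 31652\right) \left(-169642\right) + 76625} = \frac{1}{\left(31652 - 1364 i \sqrt{170}\right) \left(-169642\right) + 76625} = \frac{1}{\left(-5369508584 + 231391688 i \sqrt{170}\right) + 76625} = \frac{1}{-5369431959 + 231391688 i \sqrt{170}}$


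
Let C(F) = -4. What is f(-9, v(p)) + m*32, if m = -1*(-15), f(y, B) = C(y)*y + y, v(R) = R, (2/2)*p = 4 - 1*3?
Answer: 507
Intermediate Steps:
p = 1 (p = 4 - 1*3 = 4 - 3 = 1)
f(y, B) = -3*y (f(y, B) = -4*y + y = -3*y)
m = 15
f(-9, v(p)) + m*32 = -3*(-9) + 15*32 = 27 + 480 = 507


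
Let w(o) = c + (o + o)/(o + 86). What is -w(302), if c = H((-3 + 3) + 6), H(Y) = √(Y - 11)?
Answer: -151/97 - I*√5 ≈ -1.5567 - 2.2361*I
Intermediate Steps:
H(Y) = √(-11 + Y)
c = I*√5 (c = √(-11 + ((-3 + 3) + 6)) = √(-11 + (0 + 6)) = √(-11 + 6) = √(-5) = I*√5 ≈ 2.2361*I)
w(o) = I*√5 + 2*o/(86 + o) (w(o) = I*√5 + (o + o)/(o + 86) = I*√5 + (2*o)/(86 + o) = I*√5 + 2*o/(86 + o))
-w(302) = -(2*302 + 86*I*√5 + I*302*√5)/(86 + 302) = -(604 + 86*I*√5 + 302*I*√5)/388 = -(604 + 388*I*√5)/388 = -(151/97 + I*√5) = -151/97 - I*√5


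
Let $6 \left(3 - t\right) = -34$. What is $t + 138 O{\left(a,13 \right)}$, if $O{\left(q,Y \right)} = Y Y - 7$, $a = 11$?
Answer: $\frac{67094}{3} \approx 22365.0$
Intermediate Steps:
$O{\left(q,Y \right)} = -7 + Y^{2}$ ($O{\left(q,Y \right)} = Y^{2} - 7 = -7 + Y^{2}$)
$t = \frac{26}{3}$ ($t = 3 - - \frac{17}{3} = 3 + \frac{17}{3} = \frac{26}{3} \approx 8.6667$)
$t + 138 O{\left(a,13 \right)} = \frac{26}{3} + 138 \left(-7 + 13^{2}\right) = \frac{26}{3} + 138 \left(-7 + 169\right) = \frac{26}{3} + 138 \cdot 162 = \frac{26}{3} + 22356 = \frac{67094}{3}$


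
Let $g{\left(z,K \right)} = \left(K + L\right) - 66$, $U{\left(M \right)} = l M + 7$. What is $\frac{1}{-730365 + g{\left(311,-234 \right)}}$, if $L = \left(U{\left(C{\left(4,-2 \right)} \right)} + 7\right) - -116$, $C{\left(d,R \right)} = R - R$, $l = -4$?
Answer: $- \frac{1}{730535} \approx -1.3689 \cdot 10^{-6}$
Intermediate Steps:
$C{\left(d,R \right)} = 0$
$U{\left(M \right)} = 7 - 4 M$ ($U{\left(M \right)} = - 4 M + 7 = 7 - 4 M$)
$L = 130$ ($L = \left(\left(7 - 0\right) + 7\right) - -116 = \left(\left(7 + 0\right) + 7\right) + 116 = \left(7 + 7\right) + 116 = 14 + 116 = 130$)
$g{\left(z,K \right)} = 64 + K$ ($g{\left(z,K \right)} = \left(K + 130\right) - 66 = \left(130 + K\right) - 66 = 64 + K$)
$\frac{1}{-730365 + g{\left(311,-234 \right)}} = \frac{1}{-730365 + \left(64 - 234\right)} = \frac{1}{-730365 - 170} = \frac{1}{-730535} = - \frac{1}{730535}$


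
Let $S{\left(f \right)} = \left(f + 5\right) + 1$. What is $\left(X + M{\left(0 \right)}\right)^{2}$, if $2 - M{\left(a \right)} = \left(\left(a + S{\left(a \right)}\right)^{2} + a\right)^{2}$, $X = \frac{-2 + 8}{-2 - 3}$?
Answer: $\frac{41938576}{25} \approx 1.6775 \cdot 10^{6}$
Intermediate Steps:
$X = - \frac{6}{5}$ ($X = \frac{6}{-5} = 6 \left(- \frac{1}{5}\right) = - \frac{6}{5} \approx -1.2$)
$S{\left(f \right)} = 6 + f$ ($S{\left(f \right)} = \left(5 + f\right) + 1 = 6 + f$)
$M{\left(a \right)} = 2 - \left(a + \left(6 + 2 a\right)^{2}\right)^{2}$ ($M{\left(a \right)} = 2 - \left(\left(a + \left(6 + a\right)\right)^{2} + a\right)^{2} = 2 - \left(\left(6 + 2 a\right)^{2} + a\right)^{2} = 2 - \left(a + \left(6 + 2 a\right)^{2}\right)^{2}$)
$\left(X + M{\left(0 \right)}\right)^{2} = \left(- \frac{6}{5} + \left(2 - \left(0 + 4 \left(3 + 0\right)^{2}\right)^{2}\right)\right)^{2} = \left(- \frac{6}{5} + \left(2 - \left(0 + 4 \cdot 3^{2}\right)^{2}\right)\right)^{2} = \left(- \frac{6}{5} + \left(2 - \left(0 + 4 \cdot 9\right)^{2}\right)\right)^{2} = \left(- \frac{6}{5} + \left(2 - \left(0 + 36\right)^{2}\right)\right)^{2} = \left(- \frac{6}{5} + \left(2 - 36^{2}\right)\right)^{2} = \left(- \frac{6}{5} + \left(2 - 1296\right)\right)^{2} = \left(- \frac{6}{5} - 1294\right)^{2} = \left(- \frac{6476}{5}\right)^{2} = \frac{41938576}{25}$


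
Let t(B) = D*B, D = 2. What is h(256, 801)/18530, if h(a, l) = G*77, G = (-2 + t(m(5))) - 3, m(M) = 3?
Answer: 77/18530 ≈ 0.0041554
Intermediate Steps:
t(B) = 2*B
G = 1 (G = (-2 + 2*3) - 3 = (-2 + 6) - 3 = 4 - 3 = 1)
h(a, l) = 77 (h(a, l) = 1*77 = 77)
h(256, 801)/18530 = 77/18530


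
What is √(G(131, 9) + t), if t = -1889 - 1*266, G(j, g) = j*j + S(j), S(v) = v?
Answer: √15137 ≈ 123.03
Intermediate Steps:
G(j, g) = j + j² (G(j, g) = j*j + j = j² + j = j + j²)
t = -2155 (t = -1889 - 266 = -2155)
√(G(131, 9) + t) = √(131*(1 + 131) - 2155) = √(131*132 - 2155) = √(17292 - 2155) = √15137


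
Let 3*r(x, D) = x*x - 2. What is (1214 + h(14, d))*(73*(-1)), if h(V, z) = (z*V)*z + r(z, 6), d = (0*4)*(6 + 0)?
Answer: -265720/3 ≈ -88573.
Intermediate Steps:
d = 0 (d = 0*6 = 0)
r(x, D) = -⅔ + x²/3 (r(x, D) = (x*x - 2)/3 = (x² - 2)/3 = (-2 + x²)/3 = -⅔ + x²/3)
h(V, z) = -⅔ + z²/3 + V*z² (h(V, z) = (z*V)*z + (-⅔ + z²/3) = (V*z)*z + (-⅔ + z²/3) = V*z² + (-⅔ + z²/3) = -⅔ + z²/3 + V*z²)
(1214 + h(14, d))*(73*(-1)) = (1214 + (-⅔ + (⅓)*0² + 14*0²))*(73*(-1)) = (1214 + (-⅔ + (⅓)*0 + 14*0))*(-73) = (1214 + (-⅔ + 0 + 0))*(-73) = (1214 - ⅔)*(-73) = (3640/3)*(-73) = -265720/3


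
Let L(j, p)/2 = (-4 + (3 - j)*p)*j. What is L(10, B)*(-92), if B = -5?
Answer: -57040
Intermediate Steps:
L(j, p) = 2*j*(-4 + p*(3 - j)) (L(j, p) = 2*((-4 + (3 - j)*p)*j) = 2*((-4 + p*(3 - j))*j) = 2*(j*(-4 + p*(3 - j))) = 2*j*(-4 + p*(3 - j)))
L(10, B)*(-92) = (2*10*(-4 + 3*(-5) - 1*10*(-5)))*(-92) = (2*10*(-4 - 15 + 50))*(-92) = (2*10*31)*(-92) = 620*(-92) = -57040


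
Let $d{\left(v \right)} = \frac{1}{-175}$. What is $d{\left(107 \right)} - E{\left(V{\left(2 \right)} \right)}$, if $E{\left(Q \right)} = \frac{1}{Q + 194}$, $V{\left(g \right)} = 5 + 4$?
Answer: $- \frac{54}{5075} \approx -0.01064$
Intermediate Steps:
$d{\left(v \right)} = - \frac{1}{175}$
$V{\left(g \right)} = 9$
$E{\left(Q \right)} = \frac{1}{194 + Q}$
$d{\left(107 \right)} - E{\left(V{\left(2 \right)} \right)} = - \frac{1}{175} - \frac{1}{194 + 9} = - \frac{1}{175} - \frac{1}{203} = - \frac{54}{5075}$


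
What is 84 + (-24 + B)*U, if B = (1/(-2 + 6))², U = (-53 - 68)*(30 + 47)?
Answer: 3569755/16 ≈ 2.2311e+5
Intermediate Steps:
U = -9317 (U = -121*77 = -9317)
B = 1/16 (B = (1/4)² = (¼)² = 1/16 ≈ 0.062500)
84 + (-24 + B)*U = 84 + (-24 + 1/16)*(-9317) = 84 - 383/16*(-9317) = 84 + 3568411/16 = 3569755/16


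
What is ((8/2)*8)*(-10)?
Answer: -320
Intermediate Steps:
((8/2)*8)*(-10) = ((8*(1/2))*8)*(-10) = (4*8)*(-10) = 32*(-10) = -320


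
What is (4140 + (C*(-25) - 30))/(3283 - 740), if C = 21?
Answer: 3585/2543 ≈ 1.4098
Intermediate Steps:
(4140 + (C*(-25) - 30))/(3283 - 740) = (4140 + (21*(-25) - 30))/(3283 - 740) = (4140 + (-525 - 30))/2543 = (4140 - 555)*(1/2543) = 3585*(1/2543) = 3585/2543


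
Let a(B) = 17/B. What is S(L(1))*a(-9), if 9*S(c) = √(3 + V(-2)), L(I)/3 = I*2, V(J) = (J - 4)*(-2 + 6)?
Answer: -17*I*√21/81 ≈ -0.96177*I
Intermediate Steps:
V(J) = -16 + 4*J (V(J) = (-4 + J)*4 = -16 + 4*J)
L(I) = 6*I (L(I) = 3*(I*2) = 3*(2*I) = 6*I)
S(c) = I*√21/9 (S(c) = √(3 + (-16 + 4*(-2)))/9 = √(3 + (-16 - 8))/9 = √(3 - 24)/9 = √(-21)/9 = (I*√21)/9 = I*√21/9)
S(L(1))*a(-9) = (I*√21/9)*(17/(-9)) = (I*√21/9)*(17*(-⅑)) = (I*√21/9)*(-17/9) = -17*I*√21/81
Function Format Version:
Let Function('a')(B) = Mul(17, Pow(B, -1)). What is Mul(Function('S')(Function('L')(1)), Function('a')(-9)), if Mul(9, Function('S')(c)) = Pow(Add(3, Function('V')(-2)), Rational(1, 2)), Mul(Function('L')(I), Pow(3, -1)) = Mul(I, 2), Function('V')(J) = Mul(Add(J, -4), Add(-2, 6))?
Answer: Mul(Rational(-17, 81), I, Pow(21, Rational(1, 2))) ≈ Mul(-0.96177, I)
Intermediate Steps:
Function('V')(J) = Add(-16, Mul(4, J)) (Function('V')(J) = Mul(Add(-4, J), 4) = Add(-16, Mul(4, J)))
Function('L')(I) = Mul(6, I) (Function('L')(I) = Mul(3, Mul(I, 2)) = Mul(3, Mul(2, I)) = Mul(6, I))
Function('S')(c) = Mul(Rational(1, 9), I, Pow(21, Rational(1, 2))) (Function('S')(c) = Mul(Rational(1, 9), Pow(Add(3, Add(-16, Mul(4, -2))), Rational(1, 2))) = Mul(Rational(1, 9), Pow(Add(3, Add(-16, -8)), Rational(1, 2))) = Mul(Rational(1, 9), Pow(Add(3, -24), Rational(1, 2))) = Mul(Rational(1, 9), Pow(-21, Rational(1, 2))) = Mul(Rational(1, 9), Mul(I, Pow(21, Rational(1, 2)))) = Mul(Rational(1, 9), I, Pow(21, Rational(1, 2))))
Mul(Function('S')(Function('L')(1)), Function('a')(-9)) = Mul(Mul(Rational(1, 9), I, Pow(21, Rational(1, 2))), Mul(17, Pow(-9, -1))) = Mul(Mul(Rational(1, 9), I, Pow(21, Rational(1, 2))), Mul(17, Rational(-1, 9))) = Mul(Mul(Rational(1, 9), I, Pow(21, Rational(1, 2))), Rational(-17, 9)) = Mul(Rational(-17, 81), I, Pow(21, Rational(1, 2)))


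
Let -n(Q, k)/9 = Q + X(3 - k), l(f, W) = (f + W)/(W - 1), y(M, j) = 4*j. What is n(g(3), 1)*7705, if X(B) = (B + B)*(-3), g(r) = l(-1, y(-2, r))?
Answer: 762795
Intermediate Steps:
l(f, W) = (W + f)/(-1 + W)
g(r) = 1 (g(r) = (4*r - 1)/(-1 + 4*r) = (-1 + 4*r)/(-1 + 4*r) = 1)
X(B) = -6*B (X(B) = (2*B)*(-3) = -6*B)
n(Q, k) = 162 - 54*k - 9*Q (n(Q, k) = -9*(Q - 6*(3 - k)) = -9*(Q + (-18 + 6*k)) = -9*(-18 + Q + 6*k) = 162 - 54*k - 9*Q)
n(g(3), 1)*7705 = (162 - 54*1 - 9*1)*7705 = (162 - 54 - 9)*7705 = 99*7705 = 762795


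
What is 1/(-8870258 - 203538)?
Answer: -1/9073796 ≈ -1.1021e-7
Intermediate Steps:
1/(-8870258 - 203538) = 1/(-9073796) = -1/9073796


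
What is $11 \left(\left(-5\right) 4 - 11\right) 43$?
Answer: $-14663$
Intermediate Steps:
$11 \left(\left(-5\right) 4 - 11\right) 43 = 11 \left(-20 - 11\right) 43 = 11 \left(-31\right) 43 = \left(-341\right) 43 = -14663$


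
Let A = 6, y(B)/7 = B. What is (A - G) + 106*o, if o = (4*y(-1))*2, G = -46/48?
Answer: -142297/24 ≈ -5929.0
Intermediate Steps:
y(B) = 7*B
G = -23/24 (G = -46*1/48 = -23/24 ≈ -0.95833)
o = -56 (o = (4*(7*(-1)))*2 = (4*(-7))*2 = -28*2 = -56)
(A - G) + 106*o = (6 - 1*(-23/24)) + 106*(-56) = (6 + 23/24) - 5936 = 167/24 - 5936 = -142297/24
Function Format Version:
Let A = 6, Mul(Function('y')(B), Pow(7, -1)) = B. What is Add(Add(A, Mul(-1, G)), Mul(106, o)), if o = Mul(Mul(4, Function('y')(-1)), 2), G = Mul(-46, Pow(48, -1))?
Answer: Rational(-142297, 24) ≈ -5929.0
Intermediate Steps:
Function('y')(B) = Mul(7, B)
G = Rational(-23, 24) (G = Mul(-46, Rational(1, 48)) = Rational(-23, 24) ≈ -0.95833)
o = -56 (o = Mul(Mul(4, Mul(7, -1)), 2) = Mul(Mul(4, -7), 2) = Mul(-28, 2) = -56)
Add(Add(A, Mul(-1, G)), Mul(106, o)) = Add(Add(6, Mul(-1, Rational(-23, 24))), Mul(106, -56)) = Add(Add(6, Rational(23, 24)), -5936) = Add(Rational(167, 24), -5936) = Rational(-142297, 24)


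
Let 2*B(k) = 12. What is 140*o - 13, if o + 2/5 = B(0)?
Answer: 771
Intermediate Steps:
B(k) = 6 (B(k) = (1/2)*12 = 6)
o = 28/5 (o = -2/5 + 6 = 28/5 ≈ 5.6000)
140*o - 13 = 140*(28/5) - 13 = 784 - 13 = 771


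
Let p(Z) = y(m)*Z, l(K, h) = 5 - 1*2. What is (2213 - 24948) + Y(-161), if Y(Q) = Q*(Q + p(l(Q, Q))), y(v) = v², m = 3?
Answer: -1161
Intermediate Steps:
l(K, h) = 3 (l(K, h) = 5 - 2 = 3)
p(Z) = 9*Z (p(Z) = 3²*Z = 9*Z)
Y(Q) = Q*(27 + Q) (Y(Q) = Q*(Q + 9*3) = Q*(Q + 27) = Q*(27 + Q))
(2213 - 24948) + Y(-161) = (2213 - 24948) - 161*(27 - 161) = -22735 - 161*(-134) = -22735 + 21574 = -1161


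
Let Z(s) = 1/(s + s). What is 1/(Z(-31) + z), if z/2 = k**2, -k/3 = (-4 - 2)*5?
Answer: 62/1004399 ≈ 6.1728e-5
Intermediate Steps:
k = 90 (k = -3*(-4 - 2)*5 = -(-18)*5 = -3*(-30) = 90)
Z(s) = 1/(2*s)
z = 16200 (z = 2*90**2 = 2*8100 = 16200)
1/(Z(-31) + z) = 1/((1/2)/(-31) + 16200) = 1/((1/2)*(-1/31) + 16200) = 1/(-1/62 + 16200) = 1/(1004399/62) = 62/1004399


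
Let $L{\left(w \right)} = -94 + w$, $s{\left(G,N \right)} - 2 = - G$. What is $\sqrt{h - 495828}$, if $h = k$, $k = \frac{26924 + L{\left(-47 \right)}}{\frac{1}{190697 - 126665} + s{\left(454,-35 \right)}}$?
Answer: $\frac{2 i \sqrt{103846993610828338365}}{28942463} \approx 704.19 i$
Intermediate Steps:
$s{\left(G,N \right)} = 2 - G$
$k = - \frac{1714969056}{28942463}$ ($k = \frac{26924 - 141}{\frac{1}{190697 - 126665} + \left(2 - 454\right)} = \frac{26924 - 141}{\frac{1}{64032} + \left(2 - 454\right)} = \frac{26783}{\frac{1}{64032} - 452} = \frac{26783}{- \frac{28942463}{64032}} = 26783 \left(- \frac{64032}{28942463}\right) = - \frac{1714969056}{28942463} \approx -59.254$)
$h = - \frac{1714969056}{28942463} \approx -59.254$
$\sqrt{h - 495828} = \sqrt{- \frac{1714969056}{28942463} - 495828} = \sqrt{- \frac{14352198513420}{28942463}} = \frac{2 i \sqrt{103846993610828338365}}{28942463}$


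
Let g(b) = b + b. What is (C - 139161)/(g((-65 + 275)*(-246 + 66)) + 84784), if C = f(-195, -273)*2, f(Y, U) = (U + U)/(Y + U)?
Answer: -104369/6888 ≈ -15.152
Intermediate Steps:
f(Y, U) = 2*U/(U + Y) (f(Y, U) = (2*U)/(U + Y) = 2*U/(U + Y))
g(b) = 2*b
C = 7/3 (C = (2*(-273)/(-273 - 195))*2 = (2*(-273)/(-468))*2 = (2*(-273)*(-1/468))*2 = (7/6)*2 = 7/3 ≈ 2.3333)
(C - 139161)/(g((-65 + 275)*(-246 + 66)) + 84784) = (7/3 - 139161)/(2*((-65 + 275)*(-246 + 66)) + 84784) = -417476/(3*(2*(210*(-180)) + 84784)) = -417476/(3*(2*(-37800) + 84784)) = -417476/(3*(-75600 + 84784)) = -417476/3/9184 = -417476/3*1/9184 = -104369/6888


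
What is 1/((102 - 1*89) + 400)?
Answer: 1/413 ≈ 0.0024213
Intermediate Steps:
1/((102 - 1*89) + 400) = 1/((102 - 89) + 400) = 1/(13 + 400) = 1/413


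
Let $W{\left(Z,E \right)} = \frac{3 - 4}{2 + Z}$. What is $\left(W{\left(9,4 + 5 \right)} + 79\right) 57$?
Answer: $\frac{49476}{11} \approx 4497.8$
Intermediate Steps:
$W{\left(Z,E \right)} = - \frac{1}{2 + Z}$
$\left(W{\left(9,4 + 5 \right)} + 79\right) 57 = \left(- \frac{1}{2 + 9} + 79\right) 57 = \left(- \frac{1}{11} + 79\right) 57 = \frac{868}{11} \cdot 57 = \frac{49476}{11}$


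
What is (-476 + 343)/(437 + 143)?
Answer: -133/580 ≈ -0.22931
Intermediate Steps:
(-476 + 343)/(437 + 143) = -133/580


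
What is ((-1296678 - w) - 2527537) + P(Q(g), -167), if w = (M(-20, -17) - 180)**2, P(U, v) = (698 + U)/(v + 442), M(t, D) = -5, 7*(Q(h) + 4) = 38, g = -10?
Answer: -7427492104/1925 ≈ -3.8584e+6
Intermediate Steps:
Q(h) = 10/7 (Q(h) = -4 + (1/7)*38 = -4 + 38/7 = 10/7)
P(U, v) = (698 + U)/(442 + v)
w = 34225 (w = (-5 - 180)**2 = (-185)**2 = 34225)
((-1296678 - w) - 2527537) + P(Q(g), -167) = ((-1296678 - 1*34225) - 2527537) + (698 + 10/7)/(442 - 167) = ((-1296678 - 34225) - 2527537) + (4896/7)/275 = (-1330903 - 2527537) + (1/275)*(4896/7) = -3858440 + 4896/1925 = -7427492104/1925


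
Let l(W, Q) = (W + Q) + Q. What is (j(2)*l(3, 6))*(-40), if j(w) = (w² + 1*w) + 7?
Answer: -7800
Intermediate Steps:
j(w) = 7 + w + w² (j(w) = (w² + w) + 7 = (w + w²) + 7 = 7 + w + w²)
l(W, Q) = W + 2*Q (l(W, Q) = (Q + W) + Q = W + 2*Q)
(j(2)*l(3, 6))*(-40) = ((7 + 2 + 2²)*(3 + 2*6))*(-40) = ((7 + 2 + 4)*(3 + 12))*(-40) = (13*15)*(-40) = 195*(-40) = -7800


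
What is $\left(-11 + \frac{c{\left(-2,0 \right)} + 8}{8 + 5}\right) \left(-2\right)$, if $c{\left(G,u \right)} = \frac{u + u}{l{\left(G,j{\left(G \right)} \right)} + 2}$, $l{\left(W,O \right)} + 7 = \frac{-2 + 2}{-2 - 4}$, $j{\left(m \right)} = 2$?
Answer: $\frac{270}{13} \approx 20.769$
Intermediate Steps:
$l{\left(W,O \right)} = -7$ ($l{\left(W,O \right)} = -7 + \frac{-2 + 2}{-2 - 4} = -7 + \frac{0}{-6} = -7 + 0 \left(- \frac{1}{6}\right) = -7 + 0 = -7$)
$c{\left(G,u \right)} = - \frac{2 u}{5}$ ($c{\left(G,u \right)} = \frac{u + u}{-7 + 2} = \frac{2 u}{-5} = 2 u \left(- \frac{1}{5}\right) = - \frac{2 u}{5}$)
$\left(-11 + \frac{c{\left(-2,0 \right)} + 8}{8 + 5}\right) \left(-2\right) = \left(-11 + \frac{\left(- \frac{2}{5}\right) 0 + 8}{8 + 5}\right) \left(-2\right) = \left(-11 + \frac{0 + 8}{13}\right) \left(-2\right) = \left(-11 + 8 \cdot \frac{1}{13}\right) \left(-2\right) = \left(-11 + \frac{8}{13}\right) \left(-2\right) = \left(- \frac{135}{13}\right) \left(-2\right) = \frac{270}{13}$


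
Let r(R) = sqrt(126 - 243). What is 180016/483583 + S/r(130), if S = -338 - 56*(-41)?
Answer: 180016/483583 - 1958*I*sqrt(13)/39 ≈ 0.37225 - 181.02*I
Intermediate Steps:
r(R) = 3*I*sqrt(13) (r(R) = sqrt(-117) = 3*I*sqrt(13))
S = 1958 (S = -338 + 2296 = 1958)
180016/483583 + S/r(130) = 180016/483583 + 1958/((3*I*sqrt(13))) = 180016*(1/483583) + 1958*(-I*sqrt(13)/39) = 180016/483583 - 1958*I*sqrt(13)/39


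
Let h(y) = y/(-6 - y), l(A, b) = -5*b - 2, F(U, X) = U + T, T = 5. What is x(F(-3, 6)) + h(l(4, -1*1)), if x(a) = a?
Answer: 5/3 ≈ 1.6667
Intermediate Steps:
F(U, X) = 5 + U (F(U, X) = U + 5 = 5 + U)
l(A, b) = -2 - 5*b
x(F(-3, 6)) + h(l(4, -1*1)) = (5 - 3) - (-2 - (-5))/(6 + (-2 - (-5))) = 2 - (-2 - 5*(-1))/(6 + (-2 - 5*(-1))) = 2 - (-2 + 5)/(6 + (-2 + 5)) = 2 - 1*3/(6 + 3) = 2 - 1*3/9 = 2 - 1*3*1/9 = 2 - 1/3 = 5/3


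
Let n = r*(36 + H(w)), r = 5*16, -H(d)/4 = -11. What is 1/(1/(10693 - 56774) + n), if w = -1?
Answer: 46081/294918399 ≈ 0.00015625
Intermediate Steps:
H(d) = 44 (H(d) = -4*(-11) = 44)
r = 80
n = 6400 (n = 80*(36 + 44) = 80*80 = 6400)
1/(1/(10693 - 56774) + n) = 1/(1/(10693 - 56774) + 6400) = 1/(1/(-46081) + 6400) = 1/(-1/46081 + 6400) = 1/(294918399/46081) = 46081/294918399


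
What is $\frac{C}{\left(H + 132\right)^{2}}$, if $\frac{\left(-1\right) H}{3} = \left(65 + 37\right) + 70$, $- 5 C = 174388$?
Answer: $- \frac{43597}{184320} \approx -0.23653$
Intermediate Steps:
$C = - \frac{174388}{5}$ ($C = \left(- \frac{1}{5}\right) 174388 = - \frac{174388}{5} \approx -34878.0$)
$H = -516$ ($H = - 3 \left(\left(65 + 37\right) + 70\right) = - 3 \left(102 + 70\right) = \left(-3\right) 172 = -516$)
$\frac{C}{\left(H + 132\right)^{2}} = - \frac{174388}{5 \left(-516 + 132\right)^{2}} = - \frac{174388}{5 \left(-384\right)^{2}} = - \frac{174388}{5 \cdot 147456} = \left(- \frac{174388}{5}\right) \frac{1}{147456} = - \frac{43597}{184320}$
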